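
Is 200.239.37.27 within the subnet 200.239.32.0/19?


Subnet network: 200.239.32.0
Test IP AND mask: 200.239.32.0
Yes, 200.239.37.27 is in 200.239.32.0/19


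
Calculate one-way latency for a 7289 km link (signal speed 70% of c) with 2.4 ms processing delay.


Speed = 0.7 * 3e5 km/s = 210000 km/s
Propagation delay = 7289 / 210000 = 0.0347 s = 34.7095 ms
Processing delay = 2.4 ms
Total one-way latency = 37.1095 ms


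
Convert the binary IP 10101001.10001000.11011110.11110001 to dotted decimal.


10101001 = 169
10001000 = 136
11011110 = 222
11110001 = 241
IP: 169.136.222.241


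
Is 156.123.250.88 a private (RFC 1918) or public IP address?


RFC 1918 private ranges:
  10.0.0.0/8 (10.0.0.0 - 10.255.255.255)
  172.16.0.0/12 (172.16.0.0 - 172.31.255.255)
  192.168.0.0/16 (192.168.0.0 - 192.168.255.255)
Public (not in any RFC 1918 range)


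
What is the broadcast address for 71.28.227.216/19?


Network: 71.28.224.0/19
Host bits = 13
Set all host bits to 1:
Broadcast: 71.28.255.255


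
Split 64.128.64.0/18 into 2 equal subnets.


New prefix = 18 + 1 = 19
Each subnet has 8192 addresses
  64.128.64.0/19
  64.128.96.0/19
Subnets: 64.128.64.0/19, 64.128.96.0/19


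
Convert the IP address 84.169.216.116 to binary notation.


84 = 01010100
169 = 10101001
216 = 11011000
116 = 01110100
Binary: 01010100.10101001.11011000.01110100


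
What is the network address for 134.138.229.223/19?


IP:   10000110.10001010.11100101.11011111
Mask: 11111111.11111111.11100000.00000000
AND operation:
Net:  10000110.10001010.11100000.00000000
Network: 134.138.224.0/19


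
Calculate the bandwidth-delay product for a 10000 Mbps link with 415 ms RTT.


BDP = bandwidth * RTT
= 10000 Mbps * 415 ms
= 10000 * 1e6 * 415 / 1000 bits
= 4150000000 bits
= 518750000 bytes
= 506591.7969 KB
BDP = 4150000000 bits (518750000 bytes)


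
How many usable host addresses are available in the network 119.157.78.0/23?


Host bits = 32 - 23 = 9
Total addresses = 2^9 = 512
Usable = total - 2 (network and broadcast)
Usable hosts: 510


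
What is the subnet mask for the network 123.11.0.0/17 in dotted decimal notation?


/17 means 17 network bits, 15 host bits
Binary: 11111111111111111000000000000000
Mask: 255.255.128.0


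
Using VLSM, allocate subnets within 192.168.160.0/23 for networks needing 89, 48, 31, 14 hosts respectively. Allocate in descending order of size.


89 hosts -> /25 (126 usable): 192.168.160.0/25
48 hosts -> /26 (62 usable): 192.168.160.128/26
31 hosts -> /26 (62 usable): 192.168.160.192/26
14 hosts -> /28 (14 usable): 192.168.161.0/28
Allocation: 192.168.160.0/25 (89 hosts, 126 usable); 192.168.160.128/26 (48 hosts, 62 usable); 192.168.160.192/26 (31 hosts, 62 usable); 192.168.161.0/28 (14 hosts, 14 usable)


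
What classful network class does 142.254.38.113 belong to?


First octet: 142
Binary: 10001110
10xxxxxx -> Class B (128-191)
Class B, default mask 255.255.0.0 (/16)


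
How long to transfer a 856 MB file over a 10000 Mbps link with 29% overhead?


Effective throughput = 10000 * (1 - 29/100) = 7100 Mbps
File size in Mb = 856 * 8 = 6848 Mb
Time = 6848 / 7100
Time = 0.9645 seconds


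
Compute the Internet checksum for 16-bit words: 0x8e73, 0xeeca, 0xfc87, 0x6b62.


Sum all words (with carry folding):
+ 0x8e73 = 0x8e73
+ 0xeeca = 0x7d3e
+ 0xfc87 = 0x79c6
+ 0x6b62 = 0xe528
One's complement: ~0xe528
Checksum = 0x1ad7


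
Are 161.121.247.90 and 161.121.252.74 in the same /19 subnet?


Mask: 255.255.224.0
161.121.247.90 AND mask = 161.121.224.0
161.121.252.74 AND mask = 161.121.224.0
Yes, same subnet (161.121.224.0)


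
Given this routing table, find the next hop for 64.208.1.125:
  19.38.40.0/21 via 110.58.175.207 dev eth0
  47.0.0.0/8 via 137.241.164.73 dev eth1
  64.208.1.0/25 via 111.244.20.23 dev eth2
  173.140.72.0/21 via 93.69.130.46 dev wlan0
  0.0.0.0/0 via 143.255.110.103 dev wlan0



Longest prefix match for 64.208.1.125:
  /21 19.38.40.0: no
  /8 47.0.0.0: no
  /25 64.208.1.0: MATCH
  /21 173.140.72.0: no
  /0 0.0.0.0: MATCH
Selected: next-hop 111.244.20.23 via eth2 (matched /25)


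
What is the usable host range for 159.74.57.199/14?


Network: 159.72.0.0
Broadcast: 159.75.255.255
First usable = network + 1
Last usable = broadcast - 1
Range: 159.72.0.1 to 159.75.255.254


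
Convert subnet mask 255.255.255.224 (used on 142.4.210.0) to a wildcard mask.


Subnet mask: 255.255.255.224
Wildcard = 255.255.255.255 - subnet mask
255 - 255 = 0
255 - 255 = 0
255 - 255 = 0
255 - 224 = 31
Wildcard: 0.0.0.31


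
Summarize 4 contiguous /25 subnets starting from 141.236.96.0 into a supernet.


Original prefix: /25
Number of subnets: 4 = 2^2
New prefix = 25 - 2 = 23
Supernet: 141.236.96.0/23


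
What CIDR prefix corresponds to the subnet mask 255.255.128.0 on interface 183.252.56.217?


Binary: 11111111.11111111.10000000.00000000
Count leading 1s
Prefix: /17


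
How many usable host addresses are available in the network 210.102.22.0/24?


Host bits = 32 - 24 = 8
Total addresses = 2^8 = 256
Usable = total - 2 (network and broadcast)
Usable hosts: 254


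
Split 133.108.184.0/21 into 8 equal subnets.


New prefix = 21 + 3 = 24
Each subnet has 256 addresses
  133.108.184.0/24
  133.108.185.0/24
  133.108.186.0/24
  133.108.187.0/24
  133.108.188.0/24
  133.108.189.0/24
  133.108.190.0/24
  133.108.191.0/24
Subnets: 133.108.184.0/24, 133.108.185.0/24, 133.108.186.0/24, 133.108.187.0/24, 133.108.188.0/24, 133.108.189.0/24, 133.108.190.0/24, 133.108.191.0/24


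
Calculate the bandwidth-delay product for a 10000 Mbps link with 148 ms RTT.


BDP = bandwidth * RTT
= 10000 Mbps * 148 ms
= 10000 * 1e6 * 148 / 1000 bits
= 1480000000 bits
= 185000000 bytes
= 180664.0625 KB
BDP = 1480000000 bits (185000000 bytes)


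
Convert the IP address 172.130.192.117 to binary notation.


172 = 10101100
130 = 10000010
192 = 11000000
117 = 01110101
Binary: 10101100.10000010.11000000.01110101


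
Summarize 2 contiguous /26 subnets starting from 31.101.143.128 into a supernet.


Original prefix: /26
Number of subnets: 2 = 2^1
New prefix = 26 - 1 = 25
Supernet: 31.101.143.128/25


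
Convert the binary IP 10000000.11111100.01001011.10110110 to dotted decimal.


10000000 = 128
11111100 = 252
01001011 = 75
10110110 = 182
IP: 128.252.75.182


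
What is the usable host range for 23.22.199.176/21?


Network: 23.22.192.0
Broadcast: 23.22.199.255
First usable = network + 1
Last usable = broadcast - 1
Range: 23.22.192.1 to 23.22.199.254


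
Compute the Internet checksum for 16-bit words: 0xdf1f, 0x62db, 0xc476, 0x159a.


Sum all words (with carry folding):
+ 0xdf1f = 0xdf1f
+ 0x62db = 0x41fb
+ 0xc476 = 0x0672
+ 0x159a = 0x1c0c
One's complement: ~0x1c0c
Checksum = 0xe3f3


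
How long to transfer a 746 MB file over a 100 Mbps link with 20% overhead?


Effective throughput = 100 * (1 - 20/100) = 80 Mbps
File size in Mb = 746 * 8 = 5968 Mb
Time = 5968 / 80
Time = 74.6 seconds


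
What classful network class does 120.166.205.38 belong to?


First octet: 120
Binary: 01111000
0xxxxxxx -> Class A (1-126)
Class A, default mask 255.0.0.0 (/8)


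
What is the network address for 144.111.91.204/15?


IP:   10010000.01101111.01011011.11001100
Mask: 11111111.11111110.00000000.00000000
AND operation:
Net:  10010000.01101110.00000000.00000000
Network: 144.110.0.0/15


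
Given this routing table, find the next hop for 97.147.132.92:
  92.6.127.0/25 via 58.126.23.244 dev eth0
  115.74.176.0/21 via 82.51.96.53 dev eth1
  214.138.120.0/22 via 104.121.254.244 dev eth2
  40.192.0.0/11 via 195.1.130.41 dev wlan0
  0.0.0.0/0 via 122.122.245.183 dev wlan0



Longest prefix match for 97.147.132.92:
  /25 92.6.127.0: no
  /21 115.74.176.0: no
  /22 214.138.120.0: no
  /11 40.192.0.0: no
  /0 0.0.0.0: MATCH
Selected: next-hop 122.122.245.183 via wlan0 (matched /0)


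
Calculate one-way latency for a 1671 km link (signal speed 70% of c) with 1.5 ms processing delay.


Speed = 0.7 * 3e5 km/s = 210000 km/s
Propagation delay = 1671 / 210000 = 0.008 s = 7.9571 ms
Processing delay = 1.5 ms
Total one-way latency = 9.4571 ms


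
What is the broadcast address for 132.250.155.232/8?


Network: 132.0.0.0/8
Host bits = 24
Set all host bits to 1:
Broadcast: 132.255.255.255


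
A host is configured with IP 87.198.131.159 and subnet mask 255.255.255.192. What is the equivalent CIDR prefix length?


Binary: 11111111.11111111.11111111.11000000
Count leading 1s
Prefix: /26


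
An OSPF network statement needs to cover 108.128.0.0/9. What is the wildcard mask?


Subnet mask: 255.128.0.0
Wildcard = 255.255.255.255 - subnet mask
255 - 255 = 0
255 - 128 = 127
255 - 0 = 255
255 - 0 = 255
Wildcard: 0.127.255.255


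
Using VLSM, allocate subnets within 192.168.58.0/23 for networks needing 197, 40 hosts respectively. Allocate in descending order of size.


197 hosts -> /24 (254 usable): 192.168.58.0/24
40 hosts -> /26 (62 usable): 192.168.59.0/26
Allocation: 192.168.58.0/24 (197 hosts, 254 usable); 192.168.59.0/26 (40 hosts, 62 usable)


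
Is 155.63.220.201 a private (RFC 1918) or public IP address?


RFC 1918 private ranges:
  10.0.0.0/8 (10.0.0.0 - 10.255.255.255)
  172.16.0.0/12 (172.16.0.0 - 172.31.255.255)
  192.168.0.0/16 (192.168.0.0 - 192.168.255.255)
Public (not in any RFC 1918 range)


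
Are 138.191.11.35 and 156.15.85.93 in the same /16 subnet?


Mask: 255.255.0.0
138.191.11.35 AND mask = 138.191.0.0
156.15.85.93 AND mask = 156.15.0.0
No, different subnets (138.191.0.0 vs 156.15.0.0)


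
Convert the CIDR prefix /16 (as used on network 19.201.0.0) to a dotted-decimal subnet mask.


/16 means 16 network bits, 16 host bits
Binary: 11111111111111110000000000000000
Mask: 255.255.0.0


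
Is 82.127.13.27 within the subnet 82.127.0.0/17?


Subnet network: 82.127.0.0
Test IP AND mask: 82.127.0.0
Yes, 82.127.13.27 is in 82.127.0.0/17


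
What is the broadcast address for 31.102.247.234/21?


Network: 31.102.240.0/21
Host bits = 11
Set all host bits to 1:
Broadcast: 31.102.247.255


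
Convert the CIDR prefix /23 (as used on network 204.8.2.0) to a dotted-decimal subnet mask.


/23 means 23 network bits, 9 host bits
Binary: 11111111111111111111111000000000
Mask: 255.255.254.0


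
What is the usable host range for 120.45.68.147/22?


Network: 120.45.68.0
Broadcast: 120.45.71.255
First usable = network + 1
Last usable = broadcast - 1
Range: 120.45.68.1 to 120.45.71.254


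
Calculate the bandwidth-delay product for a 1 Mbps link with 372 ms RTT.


BDP = bandwidth * RTT
= 1 Mbps * 372 ms
= 1 * 1e6 * 372 / 1000 bits
= 372000 bits
= 46500 bytes
= 45.4102 KB
BDP = 372000 bits (46500 bytes)


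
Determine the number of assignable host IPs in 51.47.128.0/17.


Host bits = 32 - 17 = 15
Total addresses = 2^15 = 32768
Usable = total - 2 (network and broadcast)
Usable hosts: 32766


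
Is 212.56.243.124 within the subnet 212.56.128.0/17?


Subnet network: 212.56.128.0
Test IP AND mask: 212.56.128.0
Yes, 212.56.243.124 is in 212.56.128.0/17


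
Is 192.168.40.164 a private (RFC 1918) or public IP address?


RFC 1918 private ranges:
  10.0.0.0/8 (10.0.0.0 - 10.255.255.255)
  172.16.0.0/12 (172.16.0.0 - 172.31.255.255)
  192.168.0.0/16 (192.168.0.0 - 192.168.255.255)
Private (in 192.168.0.0/16)


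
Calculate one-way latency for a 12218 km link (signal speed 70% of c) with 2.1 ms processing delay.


Speed = 0.7 * 3e5 km/s = 210000 km/s
Propagation delay = 12218 / 210000 = 0.0582 s = 58.181 ms
Processing delay = 2.1 ms
Total one-way latency = 60.281 ms


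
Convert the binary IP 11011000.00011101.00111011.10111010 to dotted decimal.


11011000 = 216
00011101 = 29
00111011 = 59
10111010 = 186
IP: 216.29.59.186


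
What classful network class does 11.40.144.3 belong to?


First octet: 11
Binary: 00001011
0xxxxxxx -> Class A (1-126)
Class A, default mask 255.0.0.0 (/8)


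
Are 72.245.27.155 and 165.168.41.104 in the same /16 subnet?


Mask: 255.255.0.0
72.245.27.155 AND mask = 72.245.0.0
165.168.41.104 AND mask = 165.168.0.0
No, different subnets (72.245.0.0 vs 165.168.0.0)


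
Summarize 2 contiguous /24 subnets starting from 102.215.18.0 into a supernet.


Original prefix: /24
Number of subnets: 2 = 2^1
New prefix = 24 - 1 = 23
Supernet: 102.215.18.0/23


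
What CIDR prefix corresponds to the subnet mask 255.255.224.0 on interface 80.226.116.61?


Binary: 11111111.11111111.11100000.00000000
Count leading 1s
Prefix: /19


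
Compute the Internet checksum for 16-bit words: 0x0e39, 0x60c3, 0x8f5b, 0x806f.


Sum all words (with carry folding):
+ 0x0e39 = 0x0e39
+ 0x60c3 = 0x6efc
+ 0x8f5b = 0xfe57
+ 0x806f = 0x7ec7
One's complement: ~0x7ec7
Checksum = 0x8138


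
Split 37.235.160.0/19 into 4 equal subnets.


New prefix = 19 + 2 = 21
Each subnet has 2048 addresses
  37.235.160.0/21
  37.235.168.0/21
  37.235.176.0/21
  37.235.184.0/21
Subnets: 37.235.160.0/21, 37.235.168.0/21, 37.235.176.0/21, 37.235.184.0/21


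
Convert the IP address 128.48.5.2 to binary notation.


128 = 10000000
48 = 00110000
5 = 00000101
2 = 00000010
Binary: 10000000.00110000.00000101.00000010


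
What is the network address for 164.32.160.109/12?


IP:   10100100.00100000.10100000.01101101
Mask: 11111111.11110000.00000000.00000000
AND operation:
Net:  10100100.00100000.00000000.00000000
Network: 164.32.0.0/12


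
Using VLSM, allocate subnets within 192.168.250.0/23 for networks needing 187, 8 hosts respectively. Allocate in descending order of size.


187 hosts -> /24 (254 usable): 192.168.250.0/24
8 hosts -> /28 (14 usable): 192.168.251.0/28
Allocation: 192.168.250.0/24 (187 hosts, 254 usable); 192.168.251.0/28 (8 hosts, 14 usable)


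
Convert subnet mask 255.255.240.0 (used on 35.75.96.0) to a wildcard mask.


Subnet mask: 255.255.240.0
Wildcard = 255.255.255.255 - subnet mask
255 - 255 = 0
255 - 255 = 0
255 - 240 = 15
255 - 0 = 255
Wildcard: 0.0.15.255


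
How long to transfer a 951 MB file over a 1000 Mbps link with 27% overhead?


Effective throughput = 1000 * (1 - 27/100) = 730 Mbps
File size in Mb = 951 * 8 = 7608 Mb
Time = 7608 / 730
Time = 10.4219 seconds


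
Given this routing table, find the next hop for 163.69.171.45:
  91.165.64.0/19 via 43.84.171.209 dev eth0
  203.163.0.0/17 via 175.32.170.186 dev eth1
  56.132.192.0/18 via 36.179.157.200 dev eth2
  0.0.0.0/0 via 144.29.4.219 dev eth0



Longest prefix match for 163.69.171.45:
  /19 91.165.64.0: no
  /17 203.163.0.0: no
  /18 56.132.192.0: no
  /0 0.0.0.0: MATCH
Selected: next-hop 144.29.4.219 via eth0 (matched /0)


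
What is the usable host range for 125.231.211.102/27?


Network: 125.231.211.96
Broadcast: 125.231.211.127
First usable = network + 1
Last usable = broadcast - 1
Range: 125.231.211.97 to 125.231.211.126


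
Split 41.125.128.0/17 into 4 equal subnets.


New prefix = 17 + 2 = 19
Each subnet has 8192 addresses
  41.125.128.0/19
  41.125.160.0/19
  41.125.192.0/19
  41.125.224.0/19
Subnets: 41.125.128.0/19, 41.125.160.0/19, 41.125.192.0/19, 41.125.224.0/19


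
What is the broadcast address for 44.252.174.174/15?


Network: 44.252.0.0/15
Host bits = 17
Set all host bits to 1:
Broadcast: 44.253.255.255


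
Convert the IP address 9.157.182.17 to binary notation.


9 = 00001001
157 = 10011101
182 = 10110110
17 = 00010001
Binary: 00001001.10011101.10110110.00010001


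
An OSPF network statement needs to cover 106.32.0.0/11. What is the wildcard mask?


Subnet mask: 255.224.0.0
Wildcard = 255.255.255.255 - subnet mask
255 - 255 = 0
255 - 224 = 31
255 - 0 = 255
255 - 0 = 255
Wildcard: 0.31.255.255


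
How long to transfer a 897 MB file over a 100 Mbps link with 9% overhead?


Effective throughput = 100 * (1 - 9/100) = 91 Mbps
File size in Mb = 897 * 8 = 7176 Mb
Time = 7176 / 91
Time = 78.8571 seconds


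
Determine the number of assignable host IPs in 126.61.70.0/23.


Host bits = 32 - 23 = 9
Total addresses = 2^9 = 512
Usable = total - 2 (network and broadcast)
Usable hosts: 510


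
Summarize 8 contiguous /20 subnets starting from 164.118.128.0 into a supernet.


Original prefix: /20
Number of subnets: 8 = 2^3
New prefix = 20 - 3 = 17
Supernet: 164.118.128.0/17


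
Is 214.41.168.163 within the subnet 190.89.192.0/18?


Subnet network: 190.89.192.0
Test IP AND mask: 214.41.128.0
No, 214.41.168.163 is not in 190.89.192.0/18


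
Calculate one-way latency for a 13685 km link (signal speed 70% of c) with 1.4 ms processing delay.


Speed = 0.7 * 3e5 km/s = 210000 km/s
Propagation delay = 13685 / 210000 = 0.0652 s = 65.1667 ms
Processing delay = 1.4 ms
Total one-way latency = 66.5667 ms


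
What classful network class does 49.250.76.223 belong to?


First octet: 49
Binary: 00110001
0xxxxxxx -> Class A (1-126)
Class A, default mask 255.0.0.0 (/8)


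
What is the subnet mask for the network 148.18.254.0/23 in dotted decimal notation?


/23 means 23 network bits, 9 host bits
Binary: 11111111111111111111111000000000
Mask: 255.255.254.0


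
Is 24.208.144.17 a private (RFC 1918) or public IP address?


RFC 1918 private ranges:
  10.0.0.0/8 (10.0.0.0 - 10.255.255.255)
  172.16.0.0/12 (172.16.0.0 - 172.31.255.255)
  192.168.0.0/16 (192.168.0.0 - 192.168.255.255)
Public (not in any RFC 1918 range)


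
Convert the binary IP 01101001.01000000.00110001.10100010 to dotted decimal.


01101001 = 105
01000000 = 64
00110001 = 49
10100010 = 162
IP: 105.64.49.162


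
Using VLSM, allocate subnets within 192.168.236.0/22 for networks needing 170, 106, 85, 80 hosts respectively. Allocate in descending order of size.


170 hosts -> /24 (254 usable): 192.168.236.0/24
106 hosts -> /25 (126 usable): 192.168.237.0/25
85 hosts -> /25 (126 usable): 192.168.237.128/25
80 hosts -> /25 (126 usable): 192.168.238.0/25
Allocation: 192.168.236.0/24 (170 hosts, 254 usable); 192.168.237.0/25 (106 hosts, 126 usable); 192.168.237.128/25 (85 hosts, 126 usable); 192.168.238.0/25 (80 hosts, 126 usable)


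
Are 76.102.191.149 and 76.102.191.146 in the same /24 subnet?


Mask: 255.255.255.0
76.102.191.149 AND mask = 76.102.191.0
76.102.191.146 AND mask = 76.102.191.0
Yes, same subnet (76.102.191.0)


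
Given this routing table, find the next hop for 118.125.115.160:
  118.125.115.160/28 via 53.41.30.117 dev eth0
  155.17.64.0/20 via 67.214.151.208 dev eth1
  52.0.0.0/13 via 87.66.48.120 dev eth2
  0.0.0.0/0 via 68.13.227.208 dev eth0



Longest prefix match for 118.125.115.160:
  /28 118.125.115.160: MATCH
  /20 155.17.64.0: no
  /13 52.0.0.0: no
  /0 0.0.0.0: MATCH
Selected: next-hop 53.41.30.117 via eth0 (matched /28)


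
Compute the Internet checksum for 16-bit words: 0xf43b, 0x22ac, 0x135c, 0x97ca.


Sum all words (with carry folding):
+ 0xf43b = 0xf43b
+ 0x22ac = 0x16e8
+ 0x135c = 0x2a44
+ 0x97ca = 0xc20e
One's complement: ~0xc20e
Checksum = 0x3df1


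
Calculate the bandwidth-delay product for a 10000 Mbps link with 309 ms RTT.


BDP = bandwidth * RTT
= 10000 Mbps * 309 ms
= 10000 * 1e6 * 309 / 1000 bits
= 3090000000 bits
= 386250000 bytes
= 377197.2656 KB
BDP = 3090000000 bits (386250000 bytes)


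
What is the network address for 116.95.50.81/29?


IP:   01110100.01011111.00110010.01010001
Mask: 11111111.11111111.11111111.11111000
AND operation:
Net:  01110100.01011111.00110010.01010000
Network: 116.95.50.80/29


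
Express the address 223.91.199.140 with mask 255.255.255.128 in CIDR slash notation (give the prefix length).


Binary: 11111111.11111111.11111111.10000000
Count leading 1s
Prefix: /25


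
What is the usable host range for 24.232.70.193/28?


Network: 24.232.70.192
Broadcast: 24.232.70.207
First usable = network + 1
Last usable = broadcast - 1
Range: 24.232.70.193 to 24.232.70.206


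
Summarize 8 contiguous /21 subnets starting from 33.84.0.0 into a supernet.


Original prefix: /21
Number of subnets: 8 = 2^3
New prefix = 21 - 3 = 18
Supernet: 33.84.0.0/18


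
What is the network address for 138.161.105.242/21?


IP:   10001010.10100001.01101001.11110010
Mask: 11111111.11111111.11111000.00000000
AND operation:
Net:  10001010.10100001.01101000.00000000
Network: 138.161.104.0/21


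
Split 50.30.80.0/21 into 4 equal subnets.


New prefix = 21 + 2 = 23
Each subnet has 512 addresses
  50.30.80.0/23
  50.30.82.0/23
  50.30.84.0/23
  50.30.86.0/23
Subnets: 50.30.80.0/23, 50.30.82.0/23, 50.30.84.0/23, 50.30.86.0/23


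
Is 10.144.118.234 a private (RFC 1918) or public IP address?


RFC 1918 private ranges:
  10.0.0.0/8 (10.0.0.0 - 10.255.255.255)
  172.16.0.0/12 (172.16.0.0 - 172.31.255.255)
  192.168.0.0/16 (192.168.0.0 - 192.168.255.255)
Private (in 10.0.0.0/8)


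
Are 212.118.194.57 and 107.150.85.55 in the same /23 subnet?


Mask: 255.255.254.0
212.118.194.57 AND mask = 212.118.194.0
107.150.85.55 AND mask = 107.150.84.0
No, different subnets (212.118.194.0 vs 107.150.84.0)


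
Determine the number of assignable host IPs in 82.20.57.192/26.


Host bits = 32 - 26 = 6
Total addresses = 2^6 = 64
Usable = total - 2 (network and broadcast)
Usable hosts: 62


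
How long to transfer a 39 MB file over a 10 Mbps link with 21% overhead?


Effective throughput = 10 * (1 - 21/100) = 7.9 Mbps
File size in Mb = 39 * 8 = 312 Mb
Time = 312 / 7.9
Time = 39.4937 seconds


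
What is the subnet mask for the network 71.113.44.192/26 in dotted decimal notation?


/26 means 26 network bits, 6 host bits
Binary: 11111111111111111111111111000000
Mask: 255.255.255.192


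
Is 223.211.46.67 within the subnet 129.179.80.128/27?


Subnet network: 129.179.80.128
Test IP AND mask: 223.211.46.64
No, 223.211.46.67 is not in 129.179.80.128/27


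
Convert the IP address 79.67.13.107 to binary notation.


79 = 01001111
67 = 01000011
13 = 00001101
107 = 01101011
Binary: 01001111.01000011.00001101.01101011


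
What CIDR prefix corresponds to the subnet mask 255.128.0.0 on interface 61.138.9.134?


Binary: 11111111.10000000.00000000.00000000
Count leading 1s
Prefix: /9


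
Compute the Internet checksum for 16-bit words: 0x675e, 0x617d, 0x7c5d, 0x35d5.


Sum all words (with carry folding):
+ 0x675e = 0x675e
+ 0x617d = 0xc8db
+ 0x7c5d = 0x4539
+ 0x35d5 = 0x7b0e
One's complement: ~0x7b0e
Checksum = 0x84f1


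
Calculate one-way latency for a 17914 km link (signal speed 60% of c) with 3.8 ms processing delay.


Speed = 0.6 * 3e5 km/s = 180000 km/s
Propagation delay = 17914 / 180000 = 0.0995 s = 99.5222 ms
Processing delay = 3.8 ms
Total one-way latency = 103.3222 ms


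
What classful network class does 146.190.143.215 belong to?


First octet: 146
Binary: 10010010
10xxxxxx -> Class B (128-191)
Class B, default mask 255.255.0.0 (/16)


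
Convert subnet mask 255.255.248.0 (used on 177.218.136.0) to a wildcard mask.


Subnet mask: 255.255.248.0
Wildcard = 255.255.255.255 - subnet mask
255 - 255 = 0
255 - 255 = 0
255 - 248 = 7
255 - 0 = 255
Wildcard: 0.0.7.255


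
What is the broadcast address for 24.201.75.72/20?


Network: 24.201.64.0/20
Host bits = 12
Set all host bits to 1:
Broadcast: 24.201.79.255


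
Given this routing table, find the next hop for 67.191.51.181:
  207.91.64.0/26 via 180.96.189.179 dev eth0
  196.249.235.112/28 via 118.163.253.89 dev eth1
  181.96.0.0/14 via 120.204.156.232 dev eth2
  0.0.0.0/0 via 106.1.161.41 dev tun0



Longest prefix match for 67.191.51.181:
  /26 207.91.64.0: no
  /28 196.249.235.112: no
  /14 181.96.0.0: no
  /0 0.0.0.0: MATCH
Selected: next-hop 106.1.161.41 via tun0 (matched /0)


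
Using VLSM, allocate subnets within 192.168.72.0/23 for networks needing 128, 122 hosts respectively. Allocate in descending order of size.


128 hosts -> /24 (254 usable): 192.168.72.0/24
122 hosts -> /25 (126 usable): 192.168.73.0/25
Allocation: 192.168.72.0/24 (128 hosts, 254 usable); 192.168.73.0/25 (122 hosts, 126 usable)


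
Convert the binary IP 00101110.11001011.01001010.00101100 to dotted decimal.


00101110 = 46
11001011 = 203
01001010 = 74
00101100 = 44
IP: 46.203.74.44


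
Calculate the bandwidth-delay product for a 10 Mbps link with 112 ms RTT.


BDP = bandwidth * RTT
= 10 Mbps * 112 ms
= 10 * 1e6 * 112 / 1000 bits
= 1120000 bits
= 140000 bytes
= 136.7188 KB
BDP = 1120000 bits (140000 bytes)


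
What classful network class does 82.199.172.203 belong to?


First octet: 82
Binary: 01010010
0xxxxxxx -> Class A (1-126)
Class A, default mask 255.0.0.0 (/8)


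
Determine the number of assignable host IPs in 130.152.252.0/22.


Host bits = 32 - 22 = 10
Total addresses = 2^10 = 1024
Usable = total - 2 (network and broadcast)
Usable hosts: 1022


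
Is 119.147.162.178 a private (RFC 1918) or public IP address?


RFC 1918 private ranges:
  10.0.0.0/8 (10.0.0.0 - 10.255.255.255)
  172.16.0.0/12 (172.16.0.0 - 172.31.255.255)
  192.168.0.0/16 (192.168.0.0 - 192.168.255.255)
Public (not in any RFC 1918 range)


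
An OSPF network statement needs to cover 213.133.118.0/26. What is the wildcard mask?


Subnet mask: 255.255.255.192
Wildcard = 255.255.255.255 - subnet mask
255 - 255 = 0
255 - 255 = 0
255 - 255 = 0
255 - 192 = 63
Wildcard: 0.0.0.63


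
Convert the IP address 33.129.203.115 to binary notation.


33 = 00100001
129 = 10000001
203 = 11001011
115 = 01110011
Binary: 00100001.10000001.11001011.01110011


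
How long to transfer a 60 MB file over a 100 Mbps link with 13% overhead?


Effective throughput = 100 * (1 - 13/100) = 87 Mbps
File size in Mb = 60 * 8 = 480 Mb
Time = 480 / 87
Time = 5.5172 seconds


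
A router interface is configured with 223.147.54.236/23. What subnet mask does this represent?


/23 means 23 network bits, 9 host bits
Binary: 11111111111111111111111000000000
Mask: 255.255.254.0


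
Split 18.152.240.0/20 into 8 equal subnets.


New prefix = 20 + 3 = 23
Each subnet has 512 addresses
  18.152.240.0/23
  18.152.242.0/23
  18.152.244.0/23
  18.152.246.0/23
  18.152.248.0/23
  18.152.250.0/23
  18.152.252.0/23
  18.152.254.0/23
Subnets: 18.152.240.0/23, 18.152.242.0/23, 18.152.244.0/23, 18.152.246.0/23, 18.152.248.0/23, 18.152.250.0/23, 18.152.252.0/23, 18.152.254.0/23


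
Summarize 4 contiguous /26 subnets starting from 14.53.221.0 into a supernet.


Original prefix: /26
Number of subnets: 4 = 2^2
New prefix = 26 - 2 = 24
Supernet: 14.53.221.0/24


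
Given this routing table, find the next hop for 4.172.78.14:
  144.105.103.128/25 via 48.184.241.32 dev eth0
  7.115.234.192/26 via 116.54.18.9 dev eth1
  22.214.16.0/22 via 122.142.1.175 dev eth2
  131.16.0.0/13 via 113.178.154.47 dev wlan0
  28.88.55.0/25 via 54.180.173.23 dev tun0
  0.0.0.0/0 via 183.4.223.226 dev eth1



Longest prefix match for 4.172.78.14:
  /25 144.105.103.128: no
  /26 7.115.234.192: no
  /22 22.214.16.0: no
  /13 131.16.0.0: no
  /25 28.88.55.0: no
  /0 0.0.0.0: MATCH
Selected: next-hop 183.4.223.226 via eth1 (matched /0)


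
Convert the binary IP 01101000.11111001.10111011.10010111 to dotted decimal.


01101000 = 104
11111001 = 249
10111011 = 187
10010111 = 151
IP: 104.249.187.151


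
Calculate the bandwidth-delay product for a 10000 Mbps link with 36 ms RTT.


BDP = bandwidth * RTT
= 10000 Mbps * 36 ms
= 10000 * 1e6 * 36 / 1000 bits
= 360000000 bits
= 45000000 bytes
= 43945.3125 KB
BDP = 360000000 bits (45000000 bytes)


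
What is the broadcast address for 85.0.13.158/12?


Network: 85.0.0.0/12
Host bits = 20
Set all host bits to 1:
Broadcast: 85.15.255.255


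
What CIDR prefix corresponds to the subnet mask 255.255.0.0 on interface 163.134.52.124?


Binary: 11111111.11111111.00000000.00000000
Count leading 1s
Prefix: /16


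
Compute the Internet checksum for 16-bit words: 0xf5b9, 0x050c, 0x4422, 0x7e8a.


Sum all words (with carry folding):
+ 0xf5b9 = 0xf5b9
+ 0x050c = 0xfac5
+ 0x4422 = 0x3ee8
+ 0x7e8a = 0xbd72
One's complement: ~0xbd72
Checksum = 0x428d


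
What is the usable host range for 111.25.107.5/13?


Network: 111.24.0.0
Broadcast: 111.31.255.255
First usable = network + 1
Last usable = broadcast - 1
Range: 111.24.0.1 to 111.31.255.254


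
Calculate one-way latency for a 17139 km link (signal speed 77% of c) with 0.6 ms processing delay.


Speed = 0.77 * 3e5 km/s = 231000 km/s
Propagation delay = 17139 / 231000 = 0.0742 s = 74.1948 ms
Processing delay = 0.6 ms
Total one-way latency = 74.7948 ms


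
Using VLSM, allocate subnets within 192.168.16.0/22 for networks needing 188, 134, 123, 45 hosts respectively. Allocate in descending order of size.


188 hosts -> /24 (254 usable): 192.168.16.0/24
134 hosts -> /24 (254 usable): 192.168.17.0/24
123 hosts -> /25 (126 usable): 192.168.18.0/25
45 hosts -> /26 (62 usable): 192.168.18.128/26
Allocation: 192.168.16.0/24 (188 hosts, 254 usable); 192.168.17.0/24 (134 hosts, 254 usable); 192.168.18.0/25 (123 hosts, 126 usable); 192.168.18.128/26 (45 hosts, 62 usable)


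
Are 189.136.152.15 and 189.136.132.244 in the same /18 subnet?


Mask: 255.255.192.0
189.136.152.15 AND mask = 189.136.128.0
189.136.132.244 AND mask = 189.136.128.0
Yes, same subnet (189.136.128.0)


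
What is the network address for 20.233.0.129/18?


IP:   00010100.11101001.00000000.10000001
Mask: 11111111.11111111.11000000.00000000
AND operation:
Net:  00010100.11101001.00000000.00000000
Network: 20.233.0.0/18


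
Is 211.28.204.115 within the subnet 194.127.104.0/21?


Subnet network: 194.127.104.0
Test IP AND mask: 211.28.200.0
No, 211.28.204.115 is not in 194.127.104.0/21


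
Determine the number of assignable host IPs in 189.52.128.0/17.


Host bits = 32 - 17 = 15
Total addresses = 2^15 = 32768
Usable = total - 2 (network and broadcast)
Usable hosts: 32766


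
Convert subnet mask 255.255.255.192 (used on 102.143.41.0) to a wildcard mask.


Subnet mask: 255.255.255.192
Wildcard = 255.255.255.255 - subnet mask
255 - 255 = 0
255 - 255 = 0
255 - 255 = 0
255 - 192 = 63
Wildcard: 0.0.0.63


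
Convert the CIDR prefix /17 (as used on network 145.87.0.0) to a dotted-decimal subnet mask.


/17 means 17 network bits, 15 host bits
Binary: 11111111111111111000000000000000
Mask: 255.255.128.0


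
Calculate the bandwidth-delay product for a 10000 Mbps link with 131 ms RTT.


BDP = bandwidth * RTT
= 10000 Mbps * 131 ms
= 10000 * 1e6 * 131 / 1000 bits
= 1310000000 bits
= 163750000 bytes
= 159912.1094 KB
BDP = 1310000000 bits (163750000 bytes)


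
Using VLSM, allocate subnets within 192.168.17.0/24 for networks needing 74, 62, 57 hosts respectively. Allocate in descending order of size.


74 hosts -> /25 (126 usable): 192.168.17.0/25
62 hosts -> /26 (62 usable): 192.168.17.128/26
57 hosts -> /26 (62 usable): 192.168.17.192/26
Allocation: 192.168.17.0/25 (74 hosts, 126 usable); 192.168.17.128/26 (62 hosts, 62 usable); 192.168.17.192/26 (57 hosts, 62 usable)


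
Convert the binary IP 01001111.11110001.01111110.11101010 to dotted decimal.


01001111 = 79
11110001 = 241
01111110 = 126
11101010 = 234
IP: 79.241.126.234


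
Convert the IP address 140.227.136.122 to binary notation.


140 = 10001100
227 = 11100011
136 = 10001000
122 = 01111010
Binary: 10001100.11100011.10001000.01111010


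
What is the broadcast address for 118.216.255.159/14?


Network: 118.216.0.0/14
Host bits = 18
Set all host bits to 1:
Broadcast: 118.219.255.255


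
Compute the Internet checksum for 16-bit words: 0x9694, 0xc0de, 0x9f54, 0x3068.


Sum all words (with carry folding):
+ 0x9694 = 0x9694
+ 0xc0de = 0x5773
+ 0x9f54 = 0xf6c7
+ 0x3068 = 0x2730
One's complement: ~0x2730
Checksum = 0xd8cf


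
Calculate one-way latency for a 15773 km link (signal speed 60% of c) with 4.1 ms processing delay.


Speed = 0.6 * 3e5 km/s = 180000 km/s
Propagation delay = 15773 / 180000 = 0.0876 s = 87.6278 ms
Processing delay = 4.1 ms
Total one-way latency = 91.7278 ms


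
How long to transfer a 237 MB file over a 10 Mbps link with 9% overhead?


Effective throughput = 10 * (1 - 9/100) = 9.1 Mbps
File size in Mb = 237 * 8 = 1896 Mb
Time = 1896 / 9.1
Time = 208.3516 seconds


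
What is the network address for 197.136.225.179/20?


IP:   11000101.10001000.11100001.10110011
Mask: 11111111.11111111.11110000.00000000
AND operation:
Net:  11000101.10001000.11100000.00000000
Network: 197.136.224.0/20


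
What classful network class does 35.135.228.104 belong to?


First octet: 35
Binary: 00100011
0xxxxxxx -> Class A (1-126)
Class A, default mask 255.0.0.0 (/8)


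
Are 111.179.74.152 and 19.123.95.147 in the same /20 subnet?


Mask: 255.255.240.0
111.179.74.152 AND mask = 111.179.64.0
19.123.95.147 AND mask = 19.123.80.0
No, different subnets (111.179.64.0 vs 19.123.80.0)


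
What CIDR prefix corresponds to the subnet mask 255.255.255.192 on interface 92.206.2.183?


Binary: 11111111.11111111.11111111.11000000
Count leading 1s
Prefix: /26


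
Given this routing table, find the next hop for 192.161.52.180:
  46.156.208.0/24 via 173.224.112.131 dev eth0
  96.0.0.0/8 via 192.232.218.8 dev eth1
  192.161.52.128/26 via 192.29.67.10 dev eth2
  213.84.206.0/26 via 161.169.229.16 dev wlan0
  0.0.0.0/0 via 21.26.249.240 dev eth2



Longest prefix match for 192.161.52.180:
  /24 46.156.208.0: no
  /8 96.0.0.0: no
  /26 192.161.52.128: MATCH
  /26 213.84.206.0: no
  /0 0.0.0.0: MATCH
Selected: next-hop 192.29.67.10 via eth2 (matched /26)


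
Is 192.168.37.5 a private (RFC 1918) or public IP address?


RFC 1918 private ranges:
  10.0.0.0/8 (10.0.0.0 - 10.255.255.255)
  172.16.0.0/12 (172.16.0.0 - 172.31.255.255)
  192.168.0.0/16 (192.168.0.0 - 192.168.255.255)
Private (in 192.168.0.0/16)


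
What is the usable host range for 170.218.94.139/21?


Network: 170.218.88.0
Broadcast: 170.218.95.255
First usable = network + 1
Last usable = broadcast - 1
Range: 170.218.88.1 to 170.218.95.254


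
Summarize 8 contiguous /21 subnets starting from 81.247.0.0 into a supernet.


Original prefix: /21
Number of subnets: 8 = 2^3
New prefix = 21 - 3 = 18
Supernet: 81.247.0.0/18


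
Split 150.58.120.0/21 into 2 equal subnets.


New prefix = 21 + 1 = 22
Each subnet has 1024 addresses
  150.58.120.0/22
  150.58.124.0/22
Subnets: 150.58.120.0/22, 150.58.124.0/22


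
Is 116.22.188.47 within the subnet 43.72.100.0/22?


Subnet network: 43.72.100.0
Test IP AND mask: 116.22.188.0
No, 116.22.188.47 is not in 43.72.100.0/22


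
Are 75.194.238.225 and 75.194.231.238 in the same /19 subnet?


Mask: 255.255.224.0
75.194.238.225 AND mask = 75.194.224.0
75.194.231.238 AND mask = 75.194.224.0
Yes, same subnet (75.194.224.0)


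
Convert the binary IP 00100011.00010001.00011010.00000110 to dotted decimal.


00100011 = 35
00010001 = 17
00011010 = 26
00000110 = 6
IP: 35.17.26.6


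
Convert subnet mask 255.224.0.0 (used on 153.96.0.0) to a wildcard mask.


Subnet mask: 255.224.0.0
Wildcard = 255.255.255.255 - subnet mask
255 - 255 = 0
255 - 224 = 31
255 - 0 = 255
255 - 0 = 255
Wildcard: 0.31.255.255


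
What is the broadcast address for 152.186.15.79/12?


Network: 152.176.0.0/12
Host bits = 20
Set all host bits to 1:
Broadcast: 152.191.255.255


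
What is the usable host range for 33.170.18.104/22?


Network: 33.170.16.0
Broadcast: 33.170.19.255
First usable = network + 1
Last usable = broadcast - 1
Range: 33.170.16.1 to 33.170.19.254


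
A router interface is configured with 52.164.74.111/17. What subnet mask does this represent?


/17 means 17 network bits, 15 host bits
Binary: 11111111111111111000000000000000
Mask: 255.255.128.0


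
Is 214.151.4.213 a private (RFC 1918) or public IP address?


RFC 1918 private ranges:
  10.0.0.0/8 (10.0.0.0 - 10.255.255.255)
  172.16.0.0/12 (172.16.0.0 - 172.31.255.255)
  192.168.0.0/16 (192.168.0.0 - 192.168.255.255)
Public (not in any RFC 1918 range)


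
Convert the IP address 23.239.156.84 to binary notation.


23 = 00010111
239 = 11101111
156 = 10011100
84 = 01010100
Binary: 00010111.11101111.10011100.01010100


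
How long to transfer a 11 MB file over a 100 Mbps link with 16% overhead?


Effective throughput = 100 * (1 - 16/100) = 84 Mbps
File size in Mb = 11 * 8 = 88 Mb
Time = 88 / 84
Time = 1.0476 seconds


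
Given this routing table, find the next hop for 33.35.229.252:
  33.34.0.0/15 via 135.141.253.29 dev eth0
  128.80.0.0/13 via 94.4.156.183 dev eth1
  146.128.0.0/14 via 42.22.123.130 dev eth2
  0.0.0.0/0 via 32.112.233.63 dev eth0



Longest prefix match for 33.35.229.252:
  /15 33.34.0.0: MATCH
  /13 128.80.0.0: no
  /14 146.128.0.0: no
  /0 0.0.0.0: MATCH
Selected: next-hop 135.141.253.29 via eth0 (matched /15)


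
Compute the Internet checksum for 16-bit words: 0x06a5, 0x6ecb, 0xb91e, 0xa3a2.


Sum all words (with carry folding):
+ 0x06a5 = 0x06a5
+ 0x6ecb = 0x7570
+ 0xb91e = 0x2e8f
+ 0xa3a2 = 0xd231
One's complement: ~0xd231
Checksum = 0x2dce


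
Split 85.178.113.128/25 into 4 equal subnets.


New prefix = 25 + 2 = 27
Each subnet has 32 addresses
  85.178.113.128/27
  85.178.113.160/27
  85.178.113.192/27
  85.178.113.224/27
Subnets: 85.178.113.128/27, 85.178.113.160/27, 85.178.113.192/27, 85.178.113.224/27


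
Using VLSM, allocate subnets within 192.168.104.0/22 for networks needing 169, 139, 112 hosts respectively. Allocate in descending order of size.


169 hosts -> /24 (254 usable): 192.168.104.0/24
139 hosts -> /24 (254 usable): 192.168.105.0/24
112 hosts -> /25 (126 usable): 192.168.106.0/25
Allocation: 192.168.104.0/24 (169 hosts, 254 usable); 192.168.105.0/24 (139 hosts, 254 usable); 192.168.106.0/25 (112 hosts, 126 usable)


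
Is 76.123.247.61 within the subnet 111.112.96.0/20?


Subnet network: 111.112.96.0
Test IP AND mask: 76.123.240.0
No, 76.123.247.61 is not in 111.112.96.0/20


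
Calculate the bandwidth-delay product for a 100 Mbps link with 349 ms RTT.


BDP = bandwidth * RTT
= 100 Mbps * 349 ms
= 100 * 1e6 * 349 / 1000 bits
= 34900000 bits
= 4362500 bytes
= 4260.2539 KB
BDP = 34900000 bits (4362500 bytes)


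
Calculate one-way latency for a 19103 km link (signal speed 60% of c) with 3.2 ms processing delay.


Speed = 0.6 * 3e5 km/s = 180000 km/s
Propagation delay = 19103 / 180000 = 0.1061 s = 106.1278 ms
Processing delay = 3.2 ms
Total one-way latency = 109.3278 ms


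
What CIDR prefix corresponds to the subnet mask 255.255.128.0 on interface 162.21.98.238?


Binary: 11111111.11111111.10000000.00000000
Count leading 1s
Prefix: /17


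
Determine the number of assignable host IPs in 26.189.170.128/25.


Host bits = 32 - 25 = 7
Total addresses = 2^7 = 128
Usable = total - 2 (network and broadcast)
Usable hosts: 126


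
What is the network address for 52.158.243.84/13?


IP:   00110100.10011110.11110011.01010100
Mask: 11111111.11111000.00000000.00000000
AND operation:
Net:  00110100.10011000.00000000.00000000
Network: 52.152.0.0/13


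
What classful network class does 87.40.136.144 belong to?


First octet: 87
Binary: 01010111
0xxxxxxx -> Class A (1-126)
Class A, default mask 255.0.0.0 (/8)


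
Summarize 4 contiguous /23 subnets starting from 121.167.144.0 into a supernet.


Original prefix: /23
Number of subnets: 4 = 2^2
New prefix = 23 - 2 = 21
Supernet: 121.167.144.0/21


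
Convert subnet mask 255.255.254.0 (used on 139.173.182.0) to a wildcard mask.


Subnet mask: 255.255.254.0
Wildcard = 255.255.255.255 - subnet mask
255 - 255 = 0
255 - 255 = 0
255 - 254 = 1
255 - 0 = 255
Wildcard: 0.0.1.255


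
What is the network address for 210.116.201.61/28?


IP:   11010010.01110100.11001001.00111101
Mask: 11111111.11111111.11111111.11110000
AND operation:
Net:  11010010.01110100.11001001.00110000
Network: 210.116.201.48/28
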